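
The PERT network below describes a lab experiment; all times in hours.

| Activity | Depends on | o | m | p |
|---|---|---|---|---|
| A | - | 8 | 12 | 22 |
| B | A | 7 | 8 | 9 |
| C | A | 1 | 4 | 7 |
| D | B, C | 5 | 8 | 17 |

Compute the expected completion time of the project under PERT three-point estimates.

te_A = (8 + 4·12 + 22)/6 = 78/6 = 13
te_B = (7 + 4·8 + 9)/6 = 48/6 = 8
te_C = (1 + 4·4 + 7)/6 = 24/6 = 4
te_D = (5 + 4·8 + 17)/6 = 54/6 = 9

Forward pass:
ES_A = 0; EF_A = 13
ES_B = 13; EF_B = 13+8 = 21
ES_C = 13; EF_C = 13+4 = 17
ES_D = max(EF_B=21, EF_C=17) = 21; EF_D = 21+9 = 30
Expected project duration μ = 30 hours. Critical path: A → B → D.

30 hours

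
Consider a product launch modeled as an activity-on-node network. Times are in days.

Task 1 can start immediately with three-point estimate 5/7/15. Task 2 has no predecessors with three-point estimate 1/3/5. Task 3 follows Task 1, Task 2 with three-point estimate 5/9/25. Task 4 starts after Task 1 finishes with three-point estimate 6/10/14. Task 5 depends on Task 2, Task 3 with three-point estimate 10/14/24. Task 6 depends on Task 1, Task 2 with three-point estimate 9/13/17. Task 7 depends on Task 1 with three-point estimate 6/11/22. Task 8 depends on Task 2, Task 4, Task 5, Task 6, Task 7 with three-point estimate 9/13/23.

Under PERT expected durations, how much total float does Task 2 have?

te_Task 1 = (5 + 4·7 + 15)/6 = 48/6 = 8
te_Task 2 = (1 + 4·3 + 5)/6 = 18/6 = 3
te_Task 3 = (5 + 4·9 + 25)/6 = 66/6 = 11
te_Task 4 = (6 + 4·10 + 14)/6 = 60/6 = 10
te_Task 5 = (10 + 4·14 + 24)/6 = 90/6 = 15
te_Task 6 = (9 + 4·13 + 17)/6 = 78/6 = 13
te_Task 7 = (6 + 4·11 + 22)/6 = 72/6 = 12
te_Task 8 = (9 + 4·13 + 23)/6 = 84/6 = 14

Forward pass:
ES_Task 1 = 0; EF_Task 1 = 8
ES_Task 2 = 0; EF_Task 2 = 3
ES_Task 3 = max(EF_Task 1=8, EF_Task 2=3) = 8; EF_Task 3 = 8+11 = 19
ES_Task 4 = 8; EF_Task 4 = 8+10 = 18
ES_Task 5 = max(EF_Task 2=3, EF_Task 3=19) = 19; EF_Task 5 = 19+15 = 34
ES_Task 6 = max(EF_Task 1=8, EF_Task 2=3) = 8; EF_Task 6 = 8+13 = 21
ES_Task 7 = 8; EF_Task 7 = 8+12 = 20
ES_Task 8 = max(EF_Task 2=3, EF_Task 4=18, EF_Task 5=34, EF_Task 6=21, EF_Task 7=20) = 34; EF_Task 8 = 34+14 = 48
Expected project duration μ = 48 days. Critical path: Task 1 → Task 3 → Task 5 → Task 8.

Backward pass:
LF_Task 8 = 48; LS_Task 8 = 48−14 = 34
LF_Task 7 = LS_Task 8 = 34; LS_Task 7 = 34−12 = 22
LF_Task 6 = LS_Task 8 = 34; LS_Task 6 = 34−13 = 21
LF_Task 5 = LS_Task 8 = 34; LS_Task 5 = 34−15 = 19
LF_Task 4 = LS_Task 8 = 34; LS_Task 4 = 34−10 = 24
LF_Task 3 = LS_Task 5 = 19; LS_Task 3 = 19−11 = 8
LF_Task 2 = min(LS_Task 3=8, LS_Task 5=19, LS_Task 6=21, LS_Task 8=34) = 8; LS_Task 2 = 8−3 = 5
LF_Task 1 = min(LS_Task 3=8, LS_Task 4=24, LS_Task 6=21, LS_Task 7=22) = 8; LS_Task 1 = 8−8 = 0
Slack_Task 2 = LS_Task 2 − ES_Task 2 = 5 − 0 = 5

5 days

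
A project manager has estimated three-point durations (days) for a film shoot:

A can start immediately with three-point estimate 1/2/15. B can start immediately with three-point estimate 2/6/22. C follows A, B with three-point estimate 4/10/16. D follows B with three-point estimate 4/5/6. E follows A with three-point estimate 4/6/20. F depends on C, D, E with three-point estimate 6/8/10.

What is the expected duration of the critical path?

te_A = (1 + 4·2 + 15)/6 = 24/6 = 4
te_B = (2 + 4·6 + 22)/6 = 48/6 = 8
te_C = (4 + 4·10 + 16)/6 = 60/6 = 10
te_D = (4 + 4·5 + 6)/6 = 30/6 = 5
te_E = (4 + 4·6 + 20)/6 = 48/6 = 8
te_F = (6 + 4·8 + 10)/6 = 48/6 = 8

Forward pass:
ES_A = 0; EF_A = 4
ES_B = 0; EF_B = 8
ES_C = max(EF_A=4, EF_B=8) = 8; EF_C = 8+10 = 18
ES_D = 8; EF_D = 8+5 = 13
ES_E = 4; EF_E = 4+8 = 12
ES_F = max(EF_C=18, EF_D=13, EF_E=12) = 18; EF_F = 18+8 = 26
Expected project duration μ = 26 days. Critical path: B → C → F.

26 days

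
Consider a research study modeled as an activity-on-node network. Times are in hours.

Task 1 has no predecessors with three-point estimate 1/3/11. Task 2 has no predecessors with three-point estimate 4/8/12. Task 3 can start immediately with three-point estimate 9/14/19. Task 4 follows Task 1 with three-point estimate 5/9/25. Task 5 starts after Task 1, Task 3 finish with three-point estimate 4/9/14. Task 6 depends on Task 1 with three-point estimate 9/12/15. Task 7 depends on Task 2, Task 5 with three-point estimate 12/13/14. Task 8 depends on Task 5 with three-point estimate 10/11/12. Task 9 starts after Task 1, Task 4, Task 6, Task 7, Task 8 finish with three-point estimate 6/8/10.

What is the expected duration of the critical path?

44 hours

te_Task 1 = (1 + 4·3 + 11)/6 = 24/6 = 4
te_Task 2 = (4 + 4·8 + 12)/6 = 48/6 = 8
te_Task 3 = (9 + 4·14 + 19)/6 = 84/6 = 14
te_Task 4 = (5 + 4·9 + 25)/6 = 66/6 = 11
te_Task 5 = (4 + 4·9 + 14)/6 = 54/6 = 9
te_Task 6 = (9 + 4·12 + 15)/6 = 72/6 = 12
te_Task 7 = (12 + 4·13 + 14)/6 = 78/6 = 13
te_Task 8 = (10 + 4·11 + 12)/6 = 66/6 = 11
te_Task 9 = (6 + 4·8 + 10)/6 = 48/6 = 8

Forward pass:
ES_Task 1 = 0; EF_Task 1 = 4
ES_Task 2 = 0; EF_Task 2 = 8
ES_Task 3 = 0; EF_Task 3 = 14
ES_Task 4 = 4; EF_Task 4 = 4+11 = 15
ES_Task 5 = max(EF_Task 1=4, EF_Task 3=14) = 14; EF_Task 5 = 14+9 = 23
ES_Task 6 = 4; EF_Task 6 = 4+12 = 16
ES_Task 7 = max(EF_Task 2=8, EF_Task 5=23) = 23; EF_Task 7 = 23+13 = 36
ES_Task 8 = 23; EF_Task 8 = 23+11 = 34
ES_Task 9 = max(EF_Task 1=4, EF_Task 4=15, EF_Task 6=16, EF_Task 7=36, EF_Task 8=34) = 36; EF_Task 9 = 36+8 = 44
Expected project duration μ = 44 hours. Critical path: Task 3 → Task 5 → Task 7 → Task 9.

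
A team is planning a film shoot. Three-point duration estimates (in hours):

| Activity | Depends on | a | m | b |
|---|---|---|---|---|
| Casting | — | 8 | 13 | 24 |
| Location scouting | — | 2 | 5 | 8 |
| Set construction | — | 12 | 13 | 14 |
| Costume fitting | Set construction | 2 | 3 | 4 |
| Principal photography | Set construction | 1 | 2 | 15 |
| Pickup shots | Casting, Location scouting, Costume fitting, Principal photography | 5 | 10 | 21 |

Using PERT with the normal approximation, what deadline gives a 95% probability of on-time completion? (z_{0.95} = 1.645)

te_Casting = (8 + 4·13 + 24)/6 = 84/6 = 14; σ²_Casting = ((24−8)/6)² = 7.111
te_Location scouting = (2 + 4·5 + 8)/6 = 30/6 = 5; σ²_Location scouting = ((8−2)/6)² = 1.000
te_Set construction = (12 + 4·13 + 14)/6 = 78/6 = 13; σ²_Set construction = ((14−12)/6)² = 0.111
te_Costume fitting = (2 + 4·3 + 4)/6 = 18/6 = 3; σ²_Costume fitting = ((4−2)/6)² = 0.111
te_Principal photography = (1 + 4·2 + 15)/6 = 24/6 = 4; σ²_Principal photography = ((15−1)/6)² = 5.444
te_Pickup shots = (5 + 4·10 + 21)/6 = 66/6 = 11; σ²_Pickup shots = ((21−5)/6)² = 7.111

Forward pass:
ES_Casting = 0; EF_Casting = 14
ES_Location scouting = 0; EF_Location scouting = 5
ES_Set construction = 0; EF_Set construction = 13
ES_Costume fitting = 13; EF_Costume fitting = 13+3 = 16
ES_Principal photography = 13; EF_Principal photography = 13+4 = 17
ES_Pickup shots = max(EF_Casting=14, EF_Location scouting=5, EF_Costume fitting=16, EF_Principal photography=17) = 17; EF_Pickup shots = 17+11 = 28
Expected project duration μ = 28 hours. Critical path: Set construction → Principal photography → Pickup shots.

Variance along critical path = 0.111 + 5.444 + 7.111 = 12.667; σ = 3.559 hours.
D = μ + z·σ = 28 + 1.645·3.559 = 33.9 hours

33.9 hours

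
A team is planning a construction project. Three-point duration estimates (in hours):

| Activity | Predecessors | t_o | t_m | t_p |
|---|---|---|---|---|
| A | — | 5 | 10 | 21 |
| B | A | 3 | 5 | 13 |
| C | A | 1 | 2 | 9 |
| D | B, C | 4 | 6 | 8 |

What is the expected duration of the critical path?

23 hours

te_A = (5 + 4·10 + 21)/6 = 66/6 = 11
te_B = (3 + 4·5 + 13)/6 = 36/6 = 6
te_C = (1 + 4·2 + 9)/6 = 18/6 = 3
te_D = (4 + 4·6 + 8)/6 = 36/6 = 6

Forward pass:
ES_A = 0; EF_A = 11
ES_B = 11; EF_B = 11+6 = 17
ES_C = 11; EF_C = 11+3 = 14
ES_D = max(EF_B=17, EF_C=14) = 17; EF_D = 17+6 = 23
Expected project duration μ = 23 hours. Critical path: A → B → D.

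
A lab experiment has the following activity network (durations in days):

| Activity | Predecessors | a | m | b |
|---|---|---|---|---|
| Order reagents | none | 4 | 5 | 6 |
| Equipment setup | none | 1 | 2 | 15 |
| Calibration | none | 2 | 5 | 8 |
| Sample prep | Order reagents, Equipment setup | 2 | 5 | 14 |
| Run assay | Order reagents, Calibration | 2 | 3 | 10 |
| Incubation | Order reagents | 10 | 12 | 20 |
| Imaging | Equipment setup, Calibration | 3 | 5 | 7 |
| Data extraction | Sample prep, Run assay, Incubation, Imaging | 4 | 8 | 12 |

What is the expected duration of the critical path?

26 days

te_Order reagents = (4 + 4·5 + 6)/6 = 30/6 = 5
te_Equipment setup = (1 + 4·2 + 15)/6 = 24/6 = 4
te_Calibration = (2 + 4·5 + 8)/6 = 30/6 = 5
te_Sample prep = (2 + 4·5 + 14)/6 = 36/6 = 6
te_Run assay = (2 + 4·3 + 10)/6 = 24/6 = 4
te_Incubation = (10 + 4·12 + 20)/6 = 78/6 = 13
te_Imaging = (3 + 4·5 + 7)/6 = 30/6 = 5
te_Data extraction = (4 + 4·8 + 12)/6 = 48/6 = 8

Forward pass:
ES_Order reagents = 0; EF_Order reagents = 5
ES_Equipment setup = 0; EF_Equipment setup = 4
ES_Calibration = 0; EF_Calibration = 5
ES_Sample prep = max(EF_Order reagents=5, EF_Equipment setup=4) = 5; EF_Sample prep = 5+6 = 11
ES_Run assay = max(EF_Order reagents=5, EF_Calibration=5) = 5; EF_Run assay = 5+4 = 9
ES_Incubation = 5; EF_Incubation = 5+13 = 18
ES_Imaging = max(EF_Equipment setup=4, EF_Calibration=5) = 5; EF_Imaging = 5+5 = 10
ES_Data extraction = max(EF_Sample prep=11, EF_Run assay=9, EF_Incubation=18, EF_Imaging=10) = 18; EF_Data extraction = 18+8 = 26
Expected project duration μ = 26 days. Critical path: Order reagents → Incubation → Data extraction.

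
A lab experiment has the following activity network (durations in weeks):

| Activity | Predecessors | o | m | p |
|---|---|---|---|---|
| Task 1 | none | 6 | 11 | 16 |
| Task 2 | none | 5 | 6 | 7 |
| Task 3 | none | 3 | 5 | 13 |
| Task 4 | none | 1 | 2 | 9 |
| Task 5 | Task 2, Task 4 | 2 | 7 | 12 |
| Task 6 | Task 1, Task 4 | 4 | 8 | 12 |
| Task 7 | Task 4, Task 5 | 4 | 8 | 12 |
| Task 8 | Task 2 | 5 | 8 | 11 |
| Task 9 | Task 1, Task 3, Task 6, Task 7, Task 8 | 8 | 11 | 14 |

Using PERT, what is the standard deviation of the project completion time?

2.38 weeks

te_Task 1 = (6 + 4·11 + 16)/6 = 66/6 = 11; σ²_Task 1 = ((16−6)/6)² = 2.778
te_Task 2 = (5 + 4·6 + 7)/6 = 36/6 = 6; σ²_Task 2 = ((7−5)/6)² = 0.111
te_Task 3 = (3 + 4·5 + 13)/6 = 36/6 = 6; σ²_Task 3 = ((13−3)/6)² = 2.778
te_Task 4 = (1 + 4·2 + 9)/6 = 18/6 = 3; σ²_Task 4 = ((9−1)/6)² = 1.778
te_Task 5 = (2 + 4·7 + 12)/6 = 42/6 = 7; σ²_Task 5 = ((12−2)/6)² = 2.778
te_Task 6 = (4 + 4·8 + 12)/6 = 48/6 = 8; σ²_Task 6 = ((12−4)/6)² = 1.778
te_Task 7 = (4 + 4·8 + 12)/6 = 48/6 = 8; σ²_Task 7 = ((12−4)/6)² = 1.778
te_Task 8 = (5 + 4·8 + 11)/6 = 48/6 = 8; σ²_Task 8 = ((11−5)/6)² = 1.000
te_Task 9 = (8 + 4·11 + 14)/6 = 66/6 = 11; σ²_Task 9 = ((14−8)/6)² = 1.000

Forward pass:
ES_Task 1 = 0; EF_Task 1 = 11
ES_Task 2 = 0; EF_Task 2 = 6
ES_Task 3 = 0; EF_Task 3 = 6
ES_Task 4 = 0; EF_Task 4 = 3
ES_Task 5 = max(EF_Task 2=6, EF_Task 4=3) = 6; EF_Task 5 = 6+7 = 13
ES_Task 6 = max(EF_Task 1=11, EF_Task 4=3) = 11; EF_Task 6 = 11+8 = 19
ES_Task 7 = max(EF_Task 4=3, EF_Task 5=13) = 13; EF_Task 7 = 13+8 = 21
ES_Task 8 = 6; EF_Task 8 = 6+8 = 14
ES_Task 9 = max(EF_Task 1=11, EF_Task 3=6, EF_Task 6=19, EF_Task 7=21, EF_Task 8=14) = 21; EF_Task 9 = 21+11 = 32
Expected project duration μ = 32 weeks. Critical path: Task 2 → Task 5 → Task 7 → Task 9.

Variance along critical path = 0.111 + 2.778 + 1.778 + 1.000 = 5.667
σ = √5.667 = 2.380 weeks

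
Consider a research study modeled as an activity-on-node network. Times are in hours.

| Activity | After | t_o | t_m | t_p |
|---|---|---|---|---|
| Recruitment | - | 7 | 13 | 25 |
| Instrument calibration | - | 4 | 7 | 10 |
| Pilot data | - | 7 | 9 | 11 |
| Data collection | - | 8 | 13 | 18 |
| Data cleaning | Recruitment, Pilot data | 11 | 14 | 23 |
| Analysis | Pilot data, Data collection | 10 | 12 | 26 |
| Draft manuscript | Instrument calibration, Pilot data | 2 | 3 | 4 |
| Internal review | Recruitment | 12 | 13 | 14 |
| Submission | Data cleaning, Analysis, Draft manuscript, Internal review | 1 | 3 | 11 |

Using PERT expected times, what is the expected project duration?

33 hours

te_Recruitment = (7 + 4·13 + 25)/6 = 84/6 = 14
te_Instrument calibration = (4 + 4·7 + 10)/6 = 42/6 = 7
te_Pilot data = (7 + 4·9 + 11)/6 = 54/6 = 9
te_Data collection = (8 + 4·13 + 18)/6 = 78/6 = 13
te_Data cleaning = (11 + 4·14 + 23)/6 = 90/6 = 15
te_Analysis = (10 + 4·12 + 26)/6 = 84/6 = 14
te_Draft manuscript = (2 + 4·3 + 4)/6 = 18/6 = 3
te_Internal review = (12 + 4·13 + 14)/6 = 78/6 = 13
te_Submission = (1 + 4·3 + 11)/6 = 24/6 = 4

Forward pass:
ES_Recruitment = 0; EF_Recruitment = 14
ES_Instrument calibration = 0; EF_Instrument calibration = 7
ES_Pilot data = 0; EF_Pilot data = 9
ES_Data collection = 0; EF_Data collection = 13
ES_Data cleaning = max(EF_Recruitment=14, EF_Pilot data=9) = 14; EF_Data cleaning = 14+15 = 29
ES_Analysis = max(EF_Pilot data=9, EF_Data collection=13) = 13; EF_Analysis = 13+14 = 27
ES_Draft manuscript = max(EF_Instrument calibration=7, EF_Pilot data=9) = 9; EF_Draft manuscript = 9+3 = 12
ES_Internal review = 14; EF_Internal review = 14+13 = 27
ES_Submission = max(EF_Data cleaning=29, EF_Analysis=27, EF_Draft manuscript=12, EF_Internal review=27) = 29; EF_Submission = 29+4 = 33
Expected project duration μ = 33 hours. Critical path: Recruitment → Data cleaning → Submission.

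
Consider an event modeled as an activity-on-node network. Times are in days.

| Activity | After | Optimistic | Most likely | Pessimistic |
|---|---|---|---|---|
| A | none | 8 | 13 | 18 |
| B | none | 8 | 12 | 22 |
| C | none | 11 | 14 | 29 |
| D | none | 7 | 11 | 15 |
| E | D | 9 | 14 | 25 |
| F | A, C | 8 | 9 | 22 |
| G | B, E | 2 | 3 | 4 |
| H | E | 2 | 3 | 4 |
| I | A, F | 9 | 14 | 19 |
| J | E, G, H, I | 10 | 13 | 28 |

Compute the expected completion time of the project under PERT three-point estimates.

te_A = (8 + 4·13 + 18)/6 = 78/6 = 13
te_B = (8 + 4·12 + 22)/6 = 78/6 = 13
te_C = (11 + 4·14 + 29)/6 = 96/6 = 16
te_D = (7 + 4·11 + 15)/6 = 66/6 = 11
te_E = (9 + 4·14 + 25)/6 = 90/6 = 15
te_F = (8 + 4·9 + 22)/6 = 66/6 = 11
te_G = (2 + 4·3 + 4)/6 = 18/6 = 3
te_H = (2 + 4·3 + 4)/6 = 18/6 = 3
te_I = (9 + 4·14 + 19)/6 = 84/6 = 14
te_J = (10 + 4·13 + 28)/6 = 90/6 = 15

Forward pass:
ES_A = 0; EF_A = 13
ES_B = 0; EF_B = 13
ES_C = 0; EF_C = 16
ES_D = 0; EF_D = 11
ES_E = 11; EF_E = 11+15 = 26
ES_F = max(EF_A=13, EF_C=16) = 16; EF_F = 16+11 = 27
ES_G = max(EF_B=13, EF_E=26) = 26; EF_G = 26+3 = 29
ES_H = 26; EF_H = 26+3 = 29
ES_I = max(EF_A=13, EF_F=27) = 27; EF_I = 27+14 = 41
ES_J = max(EF_E=26, EF_G=29, EF_H=29, EF_I=41) = 41; EF_J = 41+15 = 56
Expected project duration μ = 56 days. Critical path: C → F → I → J.

56 days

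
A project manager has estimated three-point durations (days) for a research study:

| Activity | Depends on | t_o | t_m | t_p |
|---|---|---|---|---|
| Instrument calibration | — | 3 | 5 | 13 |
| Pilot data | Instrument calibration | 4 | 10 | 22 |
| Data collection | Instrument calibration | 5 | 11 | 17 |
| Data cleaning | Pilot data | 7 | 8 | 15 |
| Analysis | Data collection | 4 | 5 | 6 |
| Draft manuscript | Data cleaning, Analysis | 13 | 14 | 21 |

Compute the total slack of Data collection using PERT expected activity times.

4 days

te_Instrument calibration = (3 + 4·5 + 13)/6 = 36/6 = 6
te_Pilot data = (4 + 4·10 + 22)/6 = 66/6 = 11
te_Data collection = (5 + 4·11 + 17)/6 = 66/6 = 11
te_Data cleaning = (7 + 4·8 + 15)/6 = 54/6 = 9
te_Analysis = (4 + 4·5 + 6)/6 = 30/6 = 5
te_Draft manuscript = (13 + 4·14 + 21)/6 = 90/6 = 15

Forward pass:
ES_Instrument calibration = 0; EF_Instrument calibration = 6
ES_Pilot data = 6; EF_Pilot data = 6+11 = 17
ES_Data collection = 6; EF_Data collection = 6+11 = 17
ES_Data cleaning = 17; EF_Data cleaning = 17+9 = 26
ES_Analysis = 17; EF_Analysis = 17+5 = 22
ES_Draft manuscript = max(EF_Data cleaning=26, EF_Analysis=22) = 26; EF_Draft manuscript = 26+15 = 41
Expected project duration μ = 41 days. Critical path: Instrument calibration → Pilot data → Data cleaning → Draft manuscript.

Backward pass:
LF_Draft manuscript = 41; LS_Draft manuscript = 41−15 = 26
LF_Analysis = LS_Draft manuscript = 26; LS_Analysis = 26−5 = 21
LF_Data cleaning = LS_Draft manuscript = 26; LS_Data cleaning = 26−9 = 17
LF_Data collection = LS_Analysis = 21; LS_Data collection = 21−11 = 10
LF_Pilot data = LS_Data cleaning = 17; LS_Pilot data = 17−11 = 6
LF_Instrument calibration = min(LS_Pilot data=6, LS_Data collection=10) = 6; LS_Instrument calibration = 6−6 = 0
Slack_Data collection = LS_Data collection − ES_Data collection = 10 − 6 = 4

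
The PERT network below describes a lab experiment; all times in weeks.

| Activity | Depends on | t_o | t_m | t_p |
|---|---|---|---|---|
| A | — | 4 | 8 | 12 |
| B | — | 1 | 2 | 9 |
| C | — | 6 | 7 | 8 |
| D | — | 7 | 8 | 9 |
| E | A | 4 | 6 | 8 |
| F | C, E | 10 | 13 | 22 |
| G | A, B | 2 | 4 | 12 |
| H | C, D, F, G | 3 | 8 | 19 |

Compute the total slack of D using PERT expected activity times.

te_A = (4 + 4·8 + 12)/6 = 48/6 = 8
te_B = (1 + 4·2 + 9)/6 = 18/6 = 3
te_C = (6 + 4·7 + 8)/6 = 42/6 = 7
te_D = (7 + 4·8 + 9)/6 = 48/6 = 8
te_E = (4 + 4·6 + 8)/6 = 36/6 = 6
te_F = (10 + 4·13 + 22)/6 = 84/6 = 14
te_G = (2 + 4·4 + 12)/6 = 30/6 = 5
te_H = (3 + 4·8 + 19)/6 = 54/6 = 9

Forward pass:
ES_A = 0; EF_A = 8
ES_B = 0; EF_B = 3
ES_C = 0; EF_C = 7
ES_D = 0; EF_D = 8
ES_E = 8; EF_E = 8+6 = 14
ES_F = max(EF_C=7, EF_E=14) = 14; EF_F = 14+14 = 28
ES_G = max(EF_A=8, EF_B=3) = 8; EF_G = 8+5 = 13
ES_H = max(EF_C=7, EF_D=8, EF_F=28, EF_G=13) = 28; EF_H = 28+9 = 37
Expected project duration μ = 37 weeks. Critical path: A → E → F → H.

Backward pass:
LF_H = 37; LS_H = 37−9 = 28
LF_G = LS_H = 28; LS_G = 28−5 = 23
LF_F = LS_H = 28; LS_F = 28−14 = 14
LF_E = LS_F = 14; LS_E = 14−6 = 8
LF_D = LS_H = 28; LS_D = 28−8 = 20
LF_C = min(LS_F=14, LS_H=28) = 14; LS_C = 14−7 = 7
LF_B = LS_G = 23; LS_B = 23−3 = 20
LF_A = min(LS_E=8, LS_G=23) = 8; LS_A = 8−8 = 0
Slack_D = LS_D − ES_D = 20 − 0 = 20

20 weeks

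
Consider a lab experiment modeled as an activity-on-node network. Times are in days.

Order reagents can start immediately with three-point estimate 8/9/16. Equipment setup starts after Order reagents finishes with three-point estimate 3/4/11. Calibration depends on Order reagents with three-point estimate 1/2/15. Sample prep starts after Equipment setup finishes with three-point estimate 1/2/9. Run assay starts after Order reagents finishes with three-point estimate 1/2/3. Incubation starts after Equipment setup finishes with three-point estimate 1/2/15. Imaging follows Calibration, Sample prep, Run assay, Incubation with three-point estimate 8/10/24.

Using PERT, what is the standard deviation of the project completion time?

4.01 days

te_Order reagents = (8 + 4·9 + 16)/6 = 60/6 = 10; σ²_Order reagents = ((16−8)/6)² = 1.778
te_Equipment setup = (3 + 4·4 + 11)/6 = 30/6 = 5; σ²_Equipment setup = ((11−3)/6)² = 1.778
te_Calibration = (1 + 4·2 + 15)/6 = 24/6 = 4; σ²_Calibration = ((15−1)/6)² = 5.444
te_Sample prep = (1 + 4·2 + 9)/6 = 18/6 = 3; σ²_Sample prep = ((9−1)/6)² = 1.778
te_Run assay = (1 + 4·2 + 3)/6 = 12/6 = 2; σ²_Run assay = ((3−1)/6)² = 0.111
te_Incubation = (1 + 4·2 + 15)/6 = 24/6 = 4; σ²_Incubation = ((15−1)/6)² = 5.444
te_Imaging = (8 + 4·10 + 24)/6 = 72/6 = 12; σ²_Imaging = ((24−8)/6)² = 7.111

Forward pass:
ES_Order reagents = 0; EF_Order reagents = 10
ES_Equipment setup = 10; EF_Equipment setup = 10+5 = 15
ES_Calibration = 10; EF_Calibration = 10+4 = 14
ES_Sample prep = 15; EF_Sample prep = 15+3 = 18
ES_Run assay = 10; EF_Run assay = 10+2 = 12
ES_Incubation = 15; EF_Incubation = 15+4 = 19
ES_Imaging = max(EF_Calibration=14, EF_Sample prep=18, EF_Run assay=12, EF_Incubation=19) = 19; EF_Imaging = 19+12 = 31
Expected project duration μ = 31 days. Critical path: Order reagents → Equipment setup → Incubation → Imaging.

Variance along critical path = 1.778 + 1.778 + 5.444 + 7.111 = 16.111
σ = √16.111 = 4.014 days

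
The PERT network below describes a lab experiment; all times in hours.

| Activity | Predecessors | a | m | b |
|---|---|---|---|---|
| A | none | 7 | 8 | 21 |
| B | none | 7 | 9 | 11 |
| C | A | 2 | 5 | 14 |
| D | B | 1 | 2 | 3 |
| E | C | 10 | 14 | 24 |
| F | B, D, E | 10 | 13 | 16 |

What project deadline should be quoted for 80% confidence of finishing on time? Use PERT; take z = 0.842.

te_A = (7 + 4·8 + 21)/6 = 60/6 = 10; σ²_A = ((21−7)/6)² = 5.444
te_B = (7 + 4·9 + 11)/6 = 54/6 = 9; σ²_B = ((11−7)/6)² = 0.444
te_C = (2 + 4·5 + 14)/6 = 36/6 = 6; σ²_C = ((14−2)/6)² = 4.000
te_D = (1 + 4·2 + 3)/6 = 12/6 = 2; σ²_D = ((3−1)/6)² = 0.111
te_E = (10 + 4·14 + 24)/6 = 90/6 = 15; σ²_E = ((24−10)/6)² = 5.444
te_F = (10 + 4·13 + 16)/6 = 78/6 = 13; σ²_F = ((16−10)/6)² = 1.000

Forward pass:
ES_A = 0; EF_A = 10
ES_B = 0; EF_B = 9
ES_C = 10; EF_C = 10+6 = 16
ES_D = 9; EF_D = 9+2 = 11
ES_E = 16; EF_E = 16+15 = 31
ES_F = max(EF_B=9, EF_D=11, EF_E=31) = 31; EF_F = 31+13 = 44
Expected project duration μ = 44 hours. Critical path: A → C → E → F.

Variance along critical path = 5.444 + 4.000 + 5.444 + 1.000 = 15.889; σ = 3.986 hours.
D = μ + z·σ = 44 + 0.842·3.986 = 47.4 hours

47.4 hours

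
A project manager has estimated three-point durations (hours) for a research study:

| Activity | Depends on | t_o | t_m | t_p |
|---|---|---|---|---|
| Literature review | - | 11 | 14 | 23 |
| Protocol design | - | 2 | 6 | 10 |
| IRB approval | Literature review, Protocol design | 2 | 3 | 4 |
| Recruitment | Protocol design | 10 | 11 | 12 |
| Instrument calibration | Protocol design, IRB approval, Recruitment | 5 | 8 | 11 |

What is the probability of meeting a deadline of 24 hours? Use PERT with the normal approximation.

te_Literature review = (11 + 4·14 + 23)/6 = 90/6 = 15; σ²_Literature review = ((23−11)/6)² = 4.000
te_Protocol design = (2 + 4·6 + 10)/6 = 36/6 = 6; σ²_Protocol design = ((10−2)/6)² = 1.778
te_IRB approval = (2 + 4·3 + 4)/6 = 18/6 = 3; σ²_IRB approval = ((4−2)/6)² = 0.111
te_Recruitment = (10 + 4·11 + 12)/6 = 66/6 = 11; σ²_Recruitment = ((12−10)/6)² = 0.111
te_Instrument calibration = (5 + 4·8 + 11)/6 = 48/6 = 8; σ²_Instrument calibration = ((11−5)/6)² = 1.000

Forward pass:
ES_Literature review = 0; EF_Literature review = 15
ES_Protocol design = 0; EF_Protocol design = 6
ES_IRB approval = max(EF_Literature review=15, EF_Protocol design=6) = 15; EF_IRB approval = 15+3 = 18
ES_Recruitment = 6; EF_Recruitment = 6+11 = 17
ES_Instrument calibration = max(EF_Protocol design=6, EF_IRB approval=18, EF_Recruitment=17) = 18; EF_Instrument calibration = 18+8 = 26
Expected project duration μ = 26 hours. Critical path: Literature review → IRB approval → Instrument calibration.

Variance along critical path = 4.000 + 0.111 + 1.000 = 5.111; σ = √5.111 = 2.261 hours.
Z = (24 − 26) / 2.261 = -0.885
P(T ≤ 24) = Φ(-0.885) ≈ 0.188

0.188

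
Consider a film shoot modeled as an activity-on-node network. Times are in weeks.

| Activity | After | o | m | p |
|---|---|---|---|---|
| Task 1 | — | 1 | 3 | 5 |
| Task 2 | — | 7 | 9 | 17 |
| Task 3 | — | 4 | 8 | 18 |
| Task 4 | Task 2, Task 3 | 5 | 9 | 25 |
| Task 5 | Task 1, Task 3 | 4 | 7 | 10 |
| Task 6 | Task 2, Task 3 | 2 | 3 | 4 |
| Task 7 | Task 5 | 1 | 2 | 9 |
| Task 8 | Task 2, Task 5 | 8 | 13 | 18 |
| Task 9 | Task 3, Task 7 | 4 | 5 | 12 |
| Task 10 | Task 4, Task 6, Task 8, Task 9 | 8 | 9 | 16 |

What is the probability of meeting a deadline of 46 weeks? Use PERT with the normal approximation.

te_Task 1 = (1 + 4·3 + 5)/6 = 18/6 = 3; σ²_Task 1 = ((5−1)/6)² = 0.444
te_Task 2 = (7 + 4·9 + 17)/6 = 60/6 = 10; σ²_Task 2 = ((17−7)/6)² = 2.778
te_Task 3 = (4 + 4·8 + 18)/6 = 54/6 = 9; σ²_Task 3 = ((18−4)/6)² = 5.444
te_Task 4 = (5 + 4·9 + 25)/6 = 66/6 = 11; σ²_Task 4 = ((25−5)/6)² = 11.111
te_Task 5 = (4 + 4·7 + 10)/6 = 42/6 = 7; σ²_Task 5 = ((10−4)/6)² = 1.000
te_Task 6 = (2 + 4·3 + 4)/6 = 18/6 = 3; σ²_Task 6 = ((4−2)/6)² = 0.111
te_Task 7 = (1 + 4·2 + 9)/6 = 18/6 = 3; σ²_Task 7 = ((9−1)/6)² = 1.778
te_Task 8 = (8 + 4·13 + 18)/6 = 78/6 = 13; σ²_Task 8 = ((18−8)/6)² = 2.778
te_Task 9 = (4 + 4·5 + 12)/6 = 36/6 = 6; σ²_Task 9 = ((12−4)/6)² = 1.778
te_Task 10 = (8 + 4·9 + 16)/6 = 60/6 = 10; σ²_Task 10 = ((16−8)/6)² = 1.778

Forward pass:
ES_Task 1 = 0; EF_Task 1 = 3
ES_Task 2 = 0; EF_Task 2 = 10
ES_Task 3 = 0; EF_Task 3 = 9
ES_Task 4 = max(EF_Task 2=10, EF_Task 3=9) = 10; EF_Task 4 = 10+11 = 21
ES_Task 5 = max(EF_Task 1=3, EF_Task 3=9) = 9; EF_Task 5 = 9+7 = 16
ES_Task 6 = max(EF_Task 2=10, EF_Task 3=9) = 10; EF_Task 6 = 10+3 = 13
ES_Task 7 = 16; EF_Task 7 = 16+3 = 19
ES_Task 8 = max(EF_Task 2=10, EF_Task 5=16) = 16; EF_Task 8 = 16+13 = 29
ES_Task 9 = max(EF_Task 3=9, EF_Task 7=19) = 19; EF_Task 9 = 19+6 = 25
ES_Task 10 = max(EF_Task 4=21, EF_Task 6=13, EF_Task 8=29, EF_Task 9=25) = 29; EF_Task 10 = 29+10 = 39
Expected project duration μ = 39 weeks. Critical path: Task 3 → Task 5 → Task 8 → Task 10.

Variance along critical path = 5.444 + 1.000 + 2.778 + 1.778 = 11.000; σ = √11.000 = 3.317 weeks.
Z = (46 − 39) / 3.317 = 2.111
P(T ≤ 46) = Φ(2.111) ≈ 0.983

0.983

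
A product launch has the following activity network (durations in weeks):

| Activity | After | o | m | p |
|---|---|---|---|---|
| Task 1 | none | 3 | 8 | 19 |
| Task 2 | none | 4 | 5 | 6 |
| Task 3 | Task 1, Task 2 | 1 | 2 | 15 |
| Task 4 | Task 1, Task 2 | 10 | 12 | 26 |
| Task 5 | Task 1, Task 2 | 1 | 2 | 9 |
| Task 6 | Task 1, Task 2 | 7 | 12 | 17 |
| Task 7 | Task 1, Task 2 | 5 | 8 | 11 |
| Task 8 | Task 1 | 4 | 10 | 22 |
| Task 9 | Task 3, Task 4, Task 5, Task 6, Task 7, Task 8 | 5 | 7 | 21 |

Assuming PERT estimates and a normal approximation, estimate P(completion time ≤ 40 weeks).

0.958

te_Task 1 = (3 + 4·8 + 19)/6 = 54/6 = 9; σ²_Task 1 = ((19−3)/6)² = 7.111
te_Task 2 = (4 + 4·5 + 6)/6 = 30/6 = 5; σ²_Task 2 = ((6−4)/6)² = 0.111
te_Task 3 = (1 + 4·2 + 15)/6 = 24/6 = 4; σ²_Task 3 = ((15−1)/6)² = 5.444
te_Task 4 = (10 + 4·12 + 26)/6 = 84/6 = 14; σ²_Task 4 = ((26−10)/6)² = 7.111
te_Task 5 = (1 + 4·2 + 9)/6 = 18/6 = 3; σ²_Task 5 = ((9−1)/6)² = 1.778
te_Task 6 = (7 + 4·12 + 17)/6 = 72/6 = 12; σ²_Task 6 = ((17−7)/6)² = 2.778
te_Task 7 = (5 + 4·8 + 11)/6 = 48/6 = 8; σ²_Task 7 = ((11−5)/6)² = 1.000
te_Task 8 = (4 + 4·10 + 22)/6 = 66/6 = 11; σ²_Task 8 = ((22−4)/6)² = 9.000
te_Task 9 = (5 + 4·7 + 21)/6 = 54/6 = 9; σ²_Task 9 = ((21−5)/6)² = 7.111

Forward pass:
ES_Task 1 = 0; EF_Task 1 = 9
ES_Task 2 = 0; EF_Task 2 = 5
ES_Task 3 = max(EF_Task 1=9, EF_Task 2=5) = 9; EF_Task 3 = 9+4 = 13
ES_Task 4 = max(EF_Task 1=9, EF_Task 2=5) = 9; EF_Task 4 = 9+14 = 23
ES_Task 5 = max(EF_Task 1=9, EF_Task 2=5) = 9; EF_Task 5 = 9+3 = 12
ES_Task 6 = max(EF_Task 1=9, EF_Task 2=5) = 9; EF_Task 6 = 9+12 = 21
ES_Task 7 = max(EF_Task 1=9, EF_Task 2=5) = 9; EF_Task 7 = 9+8 = 17
ES_Task 8 = 9; EF_Task 8 = 9+11 = 20
ES_Task 9 = max(EF_Task 3=13, EF_Task 4=23, EF_Task 5=12, EF_Task 6=21, EF_Task 7=17, EF_Task 8=20) = 23; EF_Task 9 = 23+9 = 32
Expected project duration μ = 32 weeks. Critical path: Task 1 → Task 4 → Task 9.

Variance along critical path = 7.111 + 7.111 + 7.111 = 21.333; σ = √21.333 = 4.619 weeks.
Z = (40 − 32) / 4.619 = 1.732
P(T ≤ 40) = Φ(1.732) ≈ 0.958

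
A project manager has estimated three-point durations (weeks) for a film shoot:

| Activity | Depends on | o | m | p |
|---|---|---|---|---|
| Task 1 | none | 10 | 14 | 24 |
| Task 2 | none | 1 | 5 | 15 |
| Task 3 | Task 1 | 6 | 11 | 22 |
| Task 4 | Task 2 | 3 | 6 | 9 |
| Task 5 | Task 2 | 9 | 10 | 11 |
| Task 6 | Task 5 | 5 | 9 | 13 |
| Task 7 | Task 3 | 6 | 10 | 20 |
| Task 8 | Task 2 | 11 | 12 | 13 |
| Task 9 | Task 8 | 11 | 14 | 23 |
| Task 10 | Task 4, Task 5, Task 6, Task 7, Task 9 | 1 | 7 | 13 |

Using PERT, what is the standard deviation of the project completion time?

4.69 weeks

te_Task 1 = (10 + 4·14 + 24)/6 = 90/6 = 15; σ²_Task 1 = ((24−10)/6)² = 5.444
te_Task 2 = (1 + 4·5 + 15)/6 = 36/6 = 6; σ²_Task 2 = ((15−1)/6)² = 5.444
te_Task 3 = (6 + 4·11 + 22)/6 = 72/6 = 12; σ²_Task 3 = ((22−6)/6)² = 7.111
te_Task 4 = (3 + 4·6 + 9)/6 = 36/6 = 6; σ²_Task 4 = ((9−3)/6)² = 1.000
te_Task 5 = (9 + 4·10 + 11)/6 = 60/6 = 10; σ²_Task 5 = ((11−9)/6)² = 0.111
te_Task 6 = (5 + 4·9 + 13)/6 = 54/6 = 9; σ²_Task 6 = ((13−5)/6)² = 1.778
te_Task 7 = (6 + 4·10 + 20)/6 = 66/6 = 11; σ²_Task 7 = ((20−6)/6)² = 5.444
te_Task 8 = (11 + 4·12 + 13)/6 = 72/6 = 12; σ²_Task 8 = ((13−11)/6)² = 0.111
te_Task 9 = (11 + 4·14 + 23)/6 = 90/6 = 15; σ²_Task 9 = ((23−11)/6)² = 4.000
te_Task 10 = (1 + 4·7 + 13)/6 = 42/6 = 7; σ²_Task 10 = ((13−1)/6)² = 4.000

Forward pass:
ES_Task 1 = 0; EF_Task 1 = 15
ES_Task 2 = 0; EF_Task 2 = 6
ES_Task 3 = 15; EF_Task 3 = 15+12 = 27
ES_Task 4 = 6; EF_Task 4 = 6+6 = 12
ES_Task 5 = 6; EF_Task 5 = 6+10 = 16
ES_Task 6 = 16; EF_Task 6 = 16+9 = 25
ES_Task 7 = 27; EF_Task 7 = 27+11 = 38
ES_Task 8 = 6; EF_Task 8 = 6+12 = 18
ES_Task 9 = 18; EF_Task 9 = 18+15 = 33
ES_Task 10 = max(EF_Task 4=12, EF_Task 5=16, EF_Task 6=25, EF_Task 7=38, EF_Task 9=33) = 38; EF_Task 10 = 38+7 = 45
Expected project duration μ = 45 weeks. Critical path: Task 1 → Task 3 → Task 7 → Task 10.

Variance along critical path = 5.444 + 7.111 + 5.444 + 4.000 = 22.000
σ = √22.000 = 4.690 weeks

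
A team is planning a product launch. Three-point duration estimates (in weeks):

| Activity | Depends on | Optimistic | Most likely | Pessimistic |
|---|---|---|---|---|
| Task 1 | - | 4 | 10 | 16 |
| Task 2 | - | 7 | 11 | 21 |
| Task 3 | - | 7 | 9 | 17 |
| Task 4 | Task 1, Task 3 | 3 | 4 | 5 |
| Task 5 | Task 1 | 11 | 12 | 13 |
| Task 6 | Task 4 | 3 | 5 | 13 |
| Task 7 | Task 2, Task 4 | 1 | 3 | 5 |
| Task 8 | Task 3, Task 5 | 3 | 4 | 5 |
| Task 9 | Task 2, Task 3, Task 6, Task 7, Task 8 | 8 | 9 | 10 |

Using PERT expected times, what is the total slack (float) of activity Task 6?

6 weeks

te_Task 1 = (4 + 4·10 + 16)/6 = 60/6 = 10
te_Task 2 = (7 + 4·11 + 21)/6 = 72/6 = 12
te_Task 3 = (7 + 4·9 + 17)/6 = 60/6 = 10
te_Task 4 = (3 + 4·4 + 5)/6 = 24/6 = 4
te_Task 5 = (11 + 4·12 + 13)/6 = 72/6 = 12
te_Task 6 = (3 + 4·5 + 13)/6 = 36/6 = 6
te_Task 7 = (1 + 4·3 + 5)/6 = 18/6 = 3
te_Task 8 = (3 + 4·4 + 5)/6 = 24/6 = 4
te_Task 9 = (8 + 4·9 + 10)/6 = 54/6 = 9

Forward pass:
ES_Task 1 = 0; EF_Task 1 = 10
ES_Task 2 = 0; EF_Task 2 = 12
ES_Task 3 = 0; EF_Task 3 = 10
ES_Task 4 = max(EF_Task 1=10, EF_Task 3=10) = 10; EF_Task 4 = 10+4 = 14
ES_Task 5 = 10; EF_Task 5 = 10+12 = 22
ES_Task 6 = 14; EF_Task 6 = 14+6 = 20
ES_Task 7 = max(EF_Task 2=12, EF_Task 4=14) = 14; EF_Task 7 = 14+3 = 17
ES_Task 8 = max(EF_Task 3=10, EF_Task 5=22) = 22; EF_Task 8 = 22+4 = 26
ES_Task 9 = max(EF_Task 2=12, EF_Task 3=10, EF_Task 6=20, EF_Task 7=17, EF_Task 8=26) = 26; EF_Task 9 = 26+9 = 35
Expected project duration μ = 35 weeks. Critical path: Task 1 → Task 5 → Task 8 → Task 9.

Backward pass:
LF_Task 9 = 35; LS_Task 9 = 35−9 = 26
LF_Task 8 = LS_Task 9 = 26; LS_Task 8 = 26−4 = 22
LF_Task 7 = LS_Task 9 = 26; LS_Task 7 = 26−3 = 23
LF_Task 6 = LS_Task 9 = 26; LS_Task 6 = 26−6 = 20
LF_Task 5 = LS_Task 8 = 22; LS_Task 5 = 22−12 = 10
LF_Task 4 = min(LS_Task 6=20, LS_Task 7=23) = 20; LS_Task 4 = 20−4 = 16
LF_Task 3 = min(LS_Task 4=16, LS_Task 8=22, LS_Task 9=26) = 16; LS_Task 3 = 16−10 = 6
LF_Task 2 = min(LS_Task 7=23, LS_Task 9=26) = 23; LS_Task 2 = 23−12 = 11
LF_Task 1 = min(LS_Task 4=16, LS_Task 5=10) = 10; LS_Task 1 = 10−10 = 0
Slack_Task 6 = LS_Task 6 − ES_Task 6 = 20 − 14 = 6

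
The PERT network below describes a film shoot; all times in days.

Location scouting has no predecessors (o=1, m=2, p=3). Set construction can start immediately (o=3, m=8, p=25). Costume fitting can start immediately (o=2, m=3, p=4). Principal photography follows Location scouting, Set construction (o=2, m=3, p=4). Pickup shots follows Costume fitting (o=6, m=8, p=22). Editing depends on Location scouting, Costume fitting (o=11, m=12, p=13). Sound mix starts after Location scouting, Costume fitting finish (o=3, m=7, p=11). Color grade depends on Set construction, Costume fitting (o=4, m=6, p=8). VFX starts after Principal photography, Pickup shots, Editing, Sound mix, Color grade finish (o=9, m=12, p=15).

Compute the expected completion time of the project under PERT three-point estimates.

28 days

te_Location scouting = (1 + 4·2 + 3)/6 = 12/6 = 2
te_Set construction = (3 + 4·8 + 25)/6 = 60/6 = 10
te_Costume fitting = (2 + 4·3 + 4)/6 = 18/6 = 3
te_Principal photography = (2 + 4·3 + 4)/6 = 18/6 = 3
te_Pickup shots = (6 + 4·8 + 22)/6 = 60/6 = 10
te_Editing = (11 + 4·12 + 13)/6 = 72/6 = 12
te_Sound mix = (3 + 4·7 + 11)/6 = 42/6 = 7
te_Color grade = (4 + 4·6 + 8)/6 = 36/6 = 6
te_VFX = (9 + 4·12 + 15)/6 = 72/6 = 12

Forward pass:
ES_Location scouting = 0; EF_Location scouting = 2
ES_Set construction = 0; EF_Set construction = 10
ES_Costume fitting = 0; EF_Costume fitting = 3
ES_Principal photography = max(EF_Location scouting=2, EF_Set construction=10) = 10; EF_Principal photography = 10+3 = 13
ES_Pickup shots = 3; EF_Pickup shots = 3+10 = 13
ES_Editing = max(EF_Location scouting=2, EF_Costume fitting=3) = 3; EF_Editing = 3+12 = 15
ES_Sound mix = max(EF_Location scouting=2, EF_Costume fitting=3) = 3; EF_Sound mix = 3+7 = 10
ES_Color grade = max(EF_Set construction=10, EF_Costume fitting=3) = 10; EF_Color grade = 10+6 = 16
ES_VFX = max(EF_Principal photography=13, EF_Pickup shots=13, EF_Editing=15, EF_Sound mix=10, EF_Color grade=16) = 16; EF_VFX = 16+12 = 28
Expected project duration μ = 28 days. Critical path: Set construction → Color grade → VFX.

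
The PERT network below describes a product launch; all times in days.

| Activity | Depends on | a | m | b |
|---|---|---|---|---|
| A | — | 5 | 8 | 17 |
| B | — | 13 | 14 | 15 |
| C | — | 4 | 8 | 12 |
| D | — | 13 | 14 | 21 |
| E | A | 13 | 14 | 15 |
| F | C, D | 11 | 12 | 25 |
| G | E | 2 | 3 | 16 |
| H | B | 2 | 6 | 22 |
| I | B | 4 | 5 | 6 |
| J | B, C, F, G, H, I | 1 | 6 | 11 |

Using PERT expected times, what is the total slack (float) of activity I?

te_A = (5 + 4·8 + 17)/6 = 54/6 = 9
te_B = (13 + 4·14 + 15)/6 = 84/6 = 14
te_C = (4 + 4·8 + 12)/6 = 48/6 = 8
te_D = (13 + 4·14 + 21)/6 = 90/6 = 15
te_E = (13 + 4·14 + 15)/6 = 84/6 = 14
te_F = (11 + 4·12 + 25)/6 = 84/6 = 14
te_G = (2 + 4·3 + 16)/6 = 30/6 = 5
te_H = (2 + 4·6 + 22)/6 = 48/6 = 8
te_I = (4 + 4·5 + 6)/6 = 30/6 = 5
te_J = (1 + 4·6 + 11)/6 = 36/6 = 6

Forward pass:
ES_A = 0; EF_A = 9
ES_B = 0; EF_B = 14
ES_C = 0; EF_C = 8
ES_D = 0; EF_D = 15
ES_E = 9; EF_E = 9+14 = 23
ES_F = max(EF_C=8, EF_D=15) = 15; EF_F = 15+14 = 29
ES_G = 23; EF_G = 23+5 = 28
ES_H = 14; EF_H = 14+8 = 22
ES_I = 14; EF_I = 14+5 = 19
ES_J = max(EF_B=14, EF_C=8, EF_F=29, EF_G=28, EF_H=22, EF_I=19) = 29; EF_J = 29+6 = 35
Expected project duration μ = 35 days. Critical path: D → F → J.

Backward pass:
LF_J = 35; LS_J = 35−6 = 29
LF_I = LS_J = 29; LS_I = 29−5 = 24
LF_H = LS_J = 29; LS_H = 29−8 = 21
LF_G = LS_J = 29; LS_G = 29−5 = 24
LF_F = LS_J = 29; LS_F = 29−14 = 15
LF_E = LS_G = 24; LS_E = 24−14 = 10
LF_D = LS_F = 15; LS_D = 15−15 = 0
LF_C = min(LS_F=15, LS_J=29) = 15; LS_C = 15−8 = 7
LF_B = min(LS_H=21, LS_I=24, LS_J=29) = 21; LS_B = 21−14 = 7
LF_A = LS_E = 10; LS_A = 10−9 = 1
Slack_I = LS_I − ES_I = 24 − 14 = 10

10 days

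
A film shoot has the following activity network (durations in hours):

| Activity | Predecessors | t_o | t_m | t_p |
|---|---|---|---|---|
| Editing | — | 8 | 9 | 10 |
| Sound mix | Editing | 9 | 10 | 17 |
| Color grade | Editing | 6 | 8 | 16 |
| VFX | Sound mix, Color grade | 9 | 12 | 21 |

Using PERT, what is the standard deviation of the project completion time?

2.43 hours

te_Editing = (8 + 4·9 + 10)/6 = 54/6 = 9; σ²_Editing = ((10−8)/6)² = 0.111
te_Sound mix = (9 + 4·10 + 17)/6 = 66/6 = 11; σ²_Sound mix = ((17−9)/6)² = 1.778
te_Color grade = (6 + 4·8 + 16)/6 = 54/6 = 9; σ²_Color grade = ((16−6)/6)² = 2.778
te_VFX = (9 + 4·12 + 21)/6 = 78/6 = 13; σ²_VFX = ((21−9)/6)² = 4.000

Forward pass:
ES_Editing = 0; EF_Editing = 9
ES_Sound mix = 9; EF_Sound mix = 9+11 = 20
ES_Color grade = 9; EF_Color grade = 9+9 = 18
ES_VFX = max(EF_Sound mix=20, EF_Color grade=18) = 20; EF_VFX = 20+13 = 33
Expected project duration μ = 33 hours. Critical path: Editing → Sound mix → VFX.

Variance along critical path = 0.111 + 1.778 + 4.000 = 5.889
σ = √5.889 = 2.427 hours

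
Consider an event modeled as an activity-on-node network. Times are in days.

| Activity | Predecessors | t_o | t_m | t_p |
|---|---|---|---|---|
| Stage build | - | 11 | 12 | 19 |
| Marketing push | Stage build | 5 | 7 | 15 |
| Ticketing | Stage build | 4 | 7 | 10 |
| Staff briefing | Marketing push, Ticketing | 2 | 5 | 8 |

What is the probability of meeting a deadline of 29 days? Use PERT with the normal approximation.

te_Stage build = (11 + 4·12 + 19)/6 = 78/6 = 13; σ²_Stage build = ((19−11)/6)² = 1.778
te_Marketing push = (5 + 4·7 + 15)/6 = 48/6 = 8; σ²_Marketing push = ((15−5)/6)² = 2.778
te_Ticketing = (4 + 4·7 + 10)/6 = 42/6 = 7; σ²_Ticketing = ((10−4)/6)² = 1.000
te_Staff briefing = (2 + 4·5 + 8)/6 = 30/6 = 5; σ²_Staff briefing = ((8−2)/6)² = 1.000

Forward pass:
ES_Stage build = 0; EF_Stage build = 13
ES_Marketing push = 13; EF_Marketing push = 13+8 = 21
ES_Ticketing = 13; EF_Ticketing = 13+7 = 20
ES_Staff briefing = max(EF_Marketing push=21, EF_Ticketing=20) = 21; EF_Staff briefing = 21+5 = 26
Expected project duration μ = 26 days. Critical path: Stage build → Marketing push → Staff briefing.

Variance along critical path = 1.778 + 2.778 + 1.000 = 5.556; σ = √5.556 = 2.357 days.
Z = (29 − 26) / 2.357 = 1.273
P(T ≤ 29) = Φ(1.273) ≈ 0.898

0.898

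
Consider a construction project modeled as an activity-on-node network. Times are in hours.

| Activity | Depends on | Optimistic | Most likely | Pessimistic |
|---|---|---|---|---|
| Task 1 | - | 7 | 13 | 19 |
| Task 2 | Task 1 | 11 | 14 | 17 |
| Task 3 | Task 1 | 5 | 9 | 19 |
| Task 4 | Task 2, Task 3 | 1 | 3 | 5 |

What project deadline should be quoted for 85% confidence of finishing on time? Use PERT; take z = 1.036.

te_Task 1 = (7 + 4·13 + 19)/6 = 78/6 = 13; σ²_Task 1 = ((19−7)/6)² = 4.000
te_Task 2 = (11 + 4·14 + 17)/6 = 84/6 = 14; σ²_Task 2 = ((17−11)/6)² = 1.000
te_Task 3 = (5 + 4·9 + 19)/6 = 60/6 = 10; σ²_Task 3 = ((19−5)/6)² = 5.444
te_Task 4 = (1 + 4·3 + 5)/6 = 18/6 = 3; σ²_Task 4 = ((5−1)/6)² = 0.444

Forward pass:
ES_Task 1 = 0; EF_Task 1 = 13
ES_Task 2 = 13; EF_Task 2 = 13+14 = 27
ES_Task 3 = 13; EF_Task 3 = 13+10 = 23
ES_Task 4 = max(EF_Task 2=27, EF_Task 3=23) = 27; EF_Task 4 = 27+3 = 30
Expected project duration μ = 30 hours. Critical path: Task 1 → Task 2 → Task 4.

Variance along critical path = 4.000 + 1.000 + 0.444 = 5.444; σ = 2.333 hours.
D = μ + z·σ = 30 + 1.036·2.333 = 32.4 hours

32.4 hours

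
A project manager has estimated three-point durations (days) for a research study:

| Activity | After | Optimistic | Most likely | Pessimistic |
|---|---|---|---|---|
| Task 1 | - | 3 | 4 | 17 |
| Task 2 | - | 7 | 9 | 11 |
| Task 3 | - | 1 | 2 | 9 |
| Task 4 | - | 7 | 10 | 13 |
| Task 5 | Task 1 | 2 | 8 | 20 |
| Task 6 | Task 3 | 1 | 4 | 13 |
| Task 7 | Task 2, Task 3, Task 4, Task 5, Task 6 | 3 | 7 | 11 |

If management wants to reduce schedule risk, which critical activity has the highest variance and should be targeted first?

Task 5

te_Task 1 = (3 + 4·4 + 17)/6 = 36/6 = 6; σ²_Task 1 = ((17−3)/6)² = 5.444
te_Task 2 = (7 + 4·9 + 11)/6 = 54/6 = 9; σ²_Task 2 = ((11−7)/6)² = 0.444
te_Task 3 = (1 + 4·2 + 9)/6 = 18/6 = 3; σ²_Task 3 = ((9−1)/6)² = 1.778
te_Task 4 = (7 + 4·10 + 13)/6 = 60/6 = 10; σ²_Task 4 = ((13−7)/6)² = 1.000
te_Task 5 = (2 + 4·8 + 20)/6 = 54/6 = 9; σ²_Task 5 = ((20−2)/6)² = 9.000
te_Task 6 = (1 + 4·4 + 13)/6 = 30/6 = 5; σ²_Task 6 = ((13−1)/6)² = 4.000
te_Task 7 = (3 + 4·7 + 11)/6 = 42/6 = 7; σ²_Task 7 = ((11−3)/6)² = 1.778

Forward pass:
ES_Task 1 = 0; EF_Task 1 = 6
ES_Task 2 = 0; EF_Task 2 = 9
ES_Task 3 = 0; EF_Task 3 = 3
ES_Task 4 = 0; EF_Task 4 = 10
ES_Task 5 = 6; EF_Task 5 = 6+9 = 15
ES_Task 6 = 3; EF_Task 6 = 3+5 = 8
ES_Task 7 = max(EF_Task 2=9, EF_Task 3=3, EF_Task 4=10, EF_Task 5=15, EF_Task 6=8) = 15; EF_Task 7 = 15+7 = 22
Expected project duration μ = 22 days. Critical path: Task 1 → Task 5 → Task 7.

Variances on critical path: σ²_Task 1=5.444, σ²_Task 5=9.000, σ²_Task 7=1.778.
Largest is σ²_Task 5 = 9.000.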